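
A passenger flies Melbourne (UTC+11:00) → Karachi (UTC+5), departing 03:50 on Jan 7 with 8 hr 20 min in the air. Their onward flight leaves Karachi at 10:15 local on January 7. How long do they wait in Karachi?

4 hours 5 minutes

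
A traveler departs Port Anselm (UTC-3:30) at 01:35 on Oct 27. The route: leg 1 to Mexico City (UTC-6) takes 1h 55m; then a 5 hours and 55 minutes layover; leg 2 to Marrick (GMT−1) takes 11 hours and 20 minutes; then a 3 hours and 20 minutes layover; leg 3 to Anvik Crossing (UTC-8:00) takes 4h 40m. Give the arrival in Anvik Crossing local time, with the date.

Convert departure to UTC: 01:35 + 3:30 = 05:05 UTC on Oct 27.
Add 1 hour and 55 minutes leg 1 → 07:00 UTC.
Add 5 hours 55 minutes layover in Mexico City → 12:55 UTC.
Add 11 hours and 20 minutes leg 2 → 00:15 UTC (Oct 28).
Add 3 hours 20 minutes layover in Marrick → 03:35 UTC.
Add 4 hours 40 minutes leg 3 → 08:15 UTC.
Anvik Crossing is UTC−8:00, so local arrival = 08:15 − 8:00 = 00:15 on Oct 28.

00:15 on Oct 28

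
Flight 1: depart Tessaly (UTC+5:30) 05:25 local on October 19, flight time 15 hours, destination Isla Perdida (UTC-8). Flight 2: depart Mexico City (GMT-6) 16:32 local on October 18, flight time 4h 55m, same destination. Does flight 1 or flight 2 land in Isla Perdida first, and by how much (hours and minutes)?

Flight 1 in UTC: 05:25 − 5:30 = 23:55 on Oct 18.
+15 hours → arrive 14:55 UTC on Oct 19.
Flight 2 in UTC: 16:32 + 6:00 = 22:32 on Oct 18.
+4 hours and 55 minutes → arrive 03:27 UTC on Oct 19.
Flight 2 lands earlier by 11 hours 28 minutes.

the second, by 11 hours 28 minutes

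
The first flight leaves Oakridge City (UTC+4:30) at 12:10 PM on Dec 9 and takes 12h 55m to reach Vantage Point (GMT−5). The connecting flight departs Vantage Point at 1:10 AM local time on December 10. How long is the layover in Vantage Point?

Convert departure to UTC: 12:10 PM − 4:30 = 7:40 AM UTC on Dec 9.
Add 12 hours 55 minutes flight time → 8:35 PM UTC.
Vantage Point is UTC−5:00, so local arrival = 8:35 PM − 5:00 = 3:35 PM on Dec 9.
Layover = 1:10 AM − 3:35 PM (+1 day) = 9 hours 35 minutes.

9 hours 35 minutes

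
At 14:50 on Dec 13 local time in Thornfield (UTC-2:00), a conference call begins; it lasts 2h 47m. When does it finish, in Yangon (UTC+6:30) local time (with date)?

02:07 on December 14

Convert start to UTC: 14:50 + 2:00 = 16:50 UTC on Dec 13.
Add 2 hours and 47 minutes duration → 19:37 UTC.
Yangon is UTC+6:30, so local end time = 19:37 + 6:30 = 02:07 on Dec 14.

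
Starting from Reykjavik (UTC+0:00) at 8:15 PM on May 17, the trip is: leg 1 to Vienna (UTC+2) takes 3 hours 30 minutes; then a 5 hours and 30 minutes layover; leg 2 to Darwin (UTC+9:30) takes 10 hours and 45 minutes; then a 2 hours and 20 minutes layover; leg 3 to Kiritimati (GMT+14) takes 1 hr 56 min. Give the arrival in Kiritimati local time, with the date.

Reykjavik is at UTC+0, so departure is already 8:15 PM UTC on May 17.
Add 3 hours 30 minutes leg 1 → 11:45 PM UTC.
Add 5 hours and 30 minutes layover in Vienna → 5:15 AM UTC (May 18).
Add 10 hours and 45 minutes leg 2 → 4:00 PM UTC.
Add 2 hours and 20 minutes layover in Darwin → 6:20 PM UTC.
Add 1 hour 56 minutes leg 3 → 8:16 PM UTC.
Kiritimati is UTC+14:00, so local arrival = 8:16 PM + 14:00 = 10:16 AM on May 19.

10:16 AM on May 19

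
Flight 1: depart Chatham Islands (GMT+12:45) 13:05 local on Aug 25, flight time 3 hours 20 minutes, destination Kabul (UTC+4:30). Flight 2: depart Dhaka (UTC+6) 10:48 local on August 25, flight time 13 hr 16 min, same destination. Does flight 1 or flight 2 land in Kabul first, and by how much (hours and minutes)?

the first, by 14 hours 24 minutes

Flight 1 in UTC: 13:05 − 12:45 = 00:20 on Aug 25.
+3 hours and 20 minutes → arrive 03:40 UTC on Aug 25.
Flight 2 in UTC: 10:48 − 6:00 = 04:48 on Aug 25.
+13 hours 16 minutes → arrive 18:04 UTC on Aug 25.
Flight 1 lands earlier by 14 hours 24 minutes.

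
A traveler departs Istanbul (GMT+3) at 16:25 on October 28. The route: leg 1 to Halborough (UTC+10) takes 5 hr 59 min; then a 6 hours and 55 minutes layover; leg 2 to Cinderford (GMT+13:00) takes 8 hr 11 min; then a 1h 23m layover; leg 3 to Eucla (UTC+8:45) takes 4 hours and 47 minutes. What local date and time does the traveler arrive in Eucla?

01:25 on Oct 30

Convert departure to UTC: 16:25 − 3:00 = 13:25 UTC on Oct 28.
Add 5 hours and 59 minutes leg 1 → 19:24 UTC.
Add 6 hours 55 minutes layover in Halborough → 02:19 UTC (Oct 29).
Add 8 hours 11 minutes leg 2 → 10:30 UTC.
Add 1 hour and 23 minutes layover in Cinderford → 11:53 UTC.
Add 4 hours 47 minutes leg 3 → 16:40 UTC.
Eucla is UTC+8:45, so local arrival = 16:40 + 8:45 = 01:25 on Oct 30.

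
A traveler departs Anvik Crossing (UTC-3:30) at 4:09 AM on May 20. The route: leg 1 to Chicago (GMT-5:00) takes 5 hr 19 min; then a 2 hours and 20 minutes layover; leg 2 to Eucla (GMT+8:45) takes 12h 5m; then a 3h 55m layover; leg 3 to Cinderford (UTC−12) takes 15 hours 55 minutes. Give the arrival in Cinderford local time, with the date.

11:13 AM on May 21

Convert departure to UTC: 4:09 AM + 3:30 = 7:39 AM UTC on May 20.
Add 5 hours 19 minutes leg 1 → 12:58 PM UTC.
Add 2 hours and 20 minutes layover in Chicago → 3:18 PM UTC.
Add 12 hours and 5 minutes leg 2 → 3:23 AM UTC (May 21).
Add 3 hours and 55 minutes layover in Eucla → 7:18 AM UTC.
Add 15 hours 55 minutes leg 3 → 11:13 PM UTC.
Cinderford is UTC−12:00, so local arrival = 11:13 PM − 12:00 = 11:13 AM on May 21.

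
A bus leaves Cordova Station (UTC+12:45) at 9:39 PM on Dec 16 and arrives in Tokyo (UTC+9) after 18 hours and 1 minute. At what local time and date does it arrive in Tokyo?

Convert departure to UTC: 9:39 PM − 12:45 = 8:54 AM UTC on Dec 16.
Add 18 hours 1 minute travel time → 2:55 AM UTC (Dec 17).
Tokyo is UTC+9:00, so local arrival = 2:55 AM + 9:00 = 11:55 AM on Dec 17.

11:55 AM on Dec 17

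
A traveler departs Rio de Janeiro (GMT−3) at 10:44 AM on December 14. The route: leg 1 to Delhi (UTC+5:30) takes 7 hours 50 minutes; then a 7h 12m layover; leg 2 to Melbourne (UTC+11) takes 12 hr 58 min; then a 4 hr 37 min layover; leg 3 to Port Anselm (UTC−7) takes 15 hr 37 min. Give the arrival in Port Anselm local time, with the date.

Convert departure to UTC: 10:44 AM + 3:00 = 1:44 PM UTC on Dec 14.
Add 7 hours 50 minutes leg 1 → 9:34 PM UTC.
Add 7 hours and 12 minutes layover in Delhi → 4:46 AM UTC (Dec 15).
Add 12 hours 58 minutes leg 2 → 5:44 PM UTC.
Add 4 hours and 37 minutes layover in Melbourne → 10:21 PM UTC.
Add 15 hours and 37 minutes leg 3 → 1:58 PM UTC (Dec 16).
Port Anselm is UTC−7:00, so local arrival = 1:58 PM − 7:00 = 6:58 AM on Dec 16.

6:58 AM on Dec 16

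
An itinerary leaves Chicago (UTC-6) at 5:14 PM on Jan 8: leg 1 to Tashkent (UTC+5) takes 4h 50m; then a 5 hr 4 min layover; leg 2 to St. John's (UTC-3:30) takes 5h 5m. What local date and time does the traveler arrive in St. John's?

Convert departure to UTC: 5:14 PM + 6:00 = 11:14 PM UTC on Jan 8.
Add 4 hours 50 minutes leg 1 → 4:04 AM UTC (Jan 9).
Add 5 hours 4 minutes layover in Tashkent → 9:08 AM UTC.
Add 5 hours and 5 minutes leg 2 → 2:13 PM UTC.
St. John's is UTC−3:30, so local arrival = 2:13 PM − 3:30 = 10:43 AM on Jan 9.

10:43 AM on Jan 9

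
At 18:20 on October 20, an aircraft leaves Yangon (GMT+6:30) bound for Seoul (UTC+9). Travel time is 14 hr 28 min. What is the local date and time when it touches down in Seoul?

Convert departure to UTC: 18:20 − 6:30 = 11:50 UTC on Oct 20.
Add 14 hours 28 minutes travel time → 02:18 UTC (Oct 21).
Seoul is UTC+9:00, so local arrival = 02:18 + 9:00 = 11:18 on Oct 21.

11:18 on October 21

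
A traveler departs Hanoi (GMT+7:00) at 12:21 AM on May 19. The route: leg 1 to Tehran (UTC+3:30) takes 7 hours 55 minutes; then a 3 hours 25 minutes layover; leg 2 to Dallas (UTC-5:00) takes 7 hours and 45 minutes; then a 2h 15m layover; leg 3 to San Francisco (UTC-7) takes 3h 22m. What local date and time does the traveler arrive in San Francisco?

Convert departure to UTC: 12:21 AM − 7:00 = 5:21 PM UTC on May 18.
Add 7 hours and 55 minutes leg 1 → 1:16 AM UTC (May 19).
Add 3 hours 25 minutes layover in Tehran → 4:41 AM UTC.
Add 7 hours and 45 minutes leg 2 → 12:26 PM UTC.
Add 2 hours 15 minutes layover in Dallas → 2:41 PM UTC.
Add 3 hours and 22 minutes leg 3 → 6:03 PM UTC.
San Francisco is UTC−7:00, so local arrival = 6:03 PM − 7:00 = 11:03 AM on May 19.

11:03 AM on May 19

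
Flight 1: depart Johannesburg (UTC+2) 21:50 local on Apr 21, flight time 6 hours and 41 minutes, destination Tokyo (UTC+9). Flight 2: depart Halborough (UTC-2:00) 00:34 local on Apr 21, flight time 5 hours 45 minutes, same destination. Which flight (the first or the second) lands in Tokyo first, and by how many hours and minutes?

the second, by 18 hours 12 minutes

Flight 1 in UTC: 21:50 − 2:00 = 19:50 on Apr 21.
+6 hours 41 minutes → arrive 02:31 UTC on Apr 22.
Flight 2 in UTC: 00:34 + 2:00 = 02:34 on Apr 21.
+5 hours 45 minutes → arrive 08:19 UTC on Apr 21.
Flight 2 lands earlier by 18 hours 12 minutes.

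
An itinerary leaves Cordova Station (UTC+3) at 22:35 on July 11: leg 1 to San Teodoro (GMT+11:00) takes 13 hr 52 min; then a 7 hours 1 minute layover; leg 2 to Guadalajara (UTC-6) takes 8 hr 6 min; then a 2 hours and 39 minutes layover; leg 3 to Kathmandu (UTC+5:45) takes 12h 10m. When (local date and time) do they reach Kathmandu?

21:08 on July 13

Convert departure to UTC: 22:35 − 3:00 = 19:35 UTC on Jul 11.
Add 13 hours and 52 minutes leg 1 → 09:27 UTC (Jul 12).
Add 7 hours 1 minute layover in San Teodoro → 16:28 UTC.
Add 8 hours and 6 minutes leg 2 → 00:34 UTC (Jul 13).
Add 2 hours and 39 minutes layover in Guadalajara → 03:13 UTC.
Add 12 hours and 10 minutes leg 3 → 15:23 UTC.
Kathmandu is UTC+5:45, so local arrival = 15:23 + 5:45 = 21:08 on Jul 13.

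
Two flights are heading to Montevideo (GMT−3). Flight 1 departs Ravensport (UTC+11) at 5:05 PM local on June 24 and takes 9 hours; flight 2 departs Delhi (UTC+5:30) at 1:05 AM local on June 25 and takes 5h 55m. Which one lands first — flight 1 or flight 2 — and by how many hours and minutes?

the first, by 10 hours 25 minutes

Flight 1 in UTC: 5:05 PM − 11:00 = 6:05 AM on Jun 24.
+9 hours → arrive 3:05 PM UTC on Jun 24.
Flight 2 in UTC: 1:05 AM − 5:30 = 7:35 PM on Jun 24.
+5 hours 55 minutes → arrive 1:30 AM UTC on Jun 25.
Flight 1 lands earlier by 10 hours 25 minutes.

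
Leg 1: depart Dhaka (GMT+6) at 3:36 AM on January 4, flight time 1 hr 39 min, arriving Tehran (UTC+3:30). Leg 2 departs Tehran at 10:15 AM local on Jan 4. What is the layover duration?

7 hours 30 minutes

Convert departure to UTC: 3:36 AM − 6:00 = 9:36 PM UTC on Jan 3.
Add 1 hour and 39 minutes flight time → 11:15 PM UTC.
Tehran is UTC+3:30, so local arrival = 11:15 PM + 3:30 = 2:45 AM on Jan 4.
Layover = 10:15 AM − 2:45 AM = 7 hours 30 minutes.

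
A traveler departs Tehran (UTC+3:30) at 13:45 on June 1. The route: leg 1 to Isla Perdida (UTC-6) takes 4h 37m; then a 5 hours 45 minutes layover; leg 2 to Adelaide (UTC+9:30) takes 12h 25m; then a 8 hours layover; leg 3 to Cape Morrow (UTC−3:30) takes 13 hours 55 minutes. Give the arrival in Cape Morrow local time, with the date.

03:27 on Jun 3

Convert departure to UTC: 13:45 − 3:30 = 10:15 UTC on Jun 1.
Add 4 hours 37 minutes leg 1 → 14:52 UTC.
Add 5 hours and 45 minutes layover in Isla Perdida → 20:37 UTC.
Add 12 hours and 25 minutes leg 2 → 09:02 UTC (Jun 2).
Add 8 hours layover in Adelaide → 17:02 UTC.
Add 13 hours and 55 minutes leg 3 → 06:57 UTC (Jun 3).
Cape Morrow is UTC−3:30, so local arrival = 06:57 − 3:30 = 03:27 on Jun 3.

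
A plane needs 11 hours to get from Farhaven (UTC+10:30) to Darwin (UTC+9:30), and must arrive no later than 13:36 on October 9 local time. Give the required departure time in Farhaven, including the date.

03:36 on Oct 9

Target arrival in UTC: 13:36 − 9:30 = 04:06 on Oct 9.
Subtract 11 hours → departure 17:06 UTC on Oct 8.
Farhaven is UTC+10:30: 17:06 + 10:30 = 03:36 on Oct 9.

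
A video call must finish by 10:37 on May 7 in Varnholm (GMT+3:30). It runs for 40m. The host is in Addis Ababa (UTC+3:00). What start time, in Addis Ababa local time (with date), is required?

Target end time in UTC: 10:37 − 3:30 = 07:07 on May 7.
Subtract 40 minutes → start 06:27 UTC on May 7.
Addis Ababa is UTC+3:00: 06:27 + 3:00 = 09:27 on May 7.

09:27 on May 7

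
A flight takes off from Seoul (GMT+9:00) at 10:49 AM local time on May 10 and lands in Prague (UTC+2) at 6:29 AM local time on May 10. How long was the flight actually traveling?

Departure in UTC: 10:49 AM − 9:00 = 1:49 AM on May 10.
Arrival in UTC: 6:29 AM − 2:00 = 4:29 AM on May 10.
Elapsed = 4:29 AM − 1:49 AM = 2 hours 40 minutes.

2 hours 40 minutes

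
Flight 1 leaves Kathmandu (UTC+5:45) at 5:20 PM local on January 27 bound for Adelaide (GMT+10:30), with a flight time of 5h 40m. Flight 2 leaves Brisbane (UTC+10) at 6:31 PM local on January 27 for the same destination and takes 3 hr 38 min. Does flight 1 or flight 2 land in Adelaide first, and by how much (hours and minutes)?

Flight 1 in UTC: 5:20 PM − 5:45 = 11:35 AM on Jan 27.
+5 hours 40 minutes → arrive 5:15 PM UTC on Jan 27.
Flight 2 in UTC: 6:31 PM − 10:00 = 8:31 AM on Jan 27.
+3 hours and 38 minutes → arrive 12:09 PM UTC on Jan 27.
Flight 2 lands earlier by 5 hours 6 minutes.

the second, by 5 hours 6 minutes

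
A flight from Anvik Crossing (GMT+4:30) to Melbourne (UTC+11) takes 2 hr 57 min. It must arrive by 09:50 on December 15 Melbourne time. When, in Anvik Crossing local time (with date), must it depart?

Target arrival in UTC: 09:50 − 11:00 = 22:50 on Dec 14.
Subtract 2 hours 57 minutes → departure 19:53 UTC on Dec 14.
Anvik Crossing is UTC+4:30: 19:53 + 4:30 = 00:23 on Dec 15.

00:23 on December 15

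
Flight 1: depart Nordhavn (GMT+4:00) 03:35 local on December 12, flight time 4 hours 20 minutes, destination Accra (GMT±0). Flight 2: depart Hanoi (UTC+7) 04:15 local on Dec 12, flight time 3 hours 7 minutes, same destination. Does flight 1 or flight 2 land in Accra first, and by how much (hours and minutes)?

Flight 1 in UTC: 03:35 − 4:00 = 23:35 on Dec 11.
+4 hours and 20 minutes → arrive 03:55 UTC on Dec 12.
Flight 2 in UTC: 04:15 − 7:00 = 21:15 on Dec 11.
+3 hours and 7 minutes → arrive 00:22 UTC on Dec 12.
Flight 2 lands earlier by 3 hours 33 minutes.

the second, by 3 hours 33 minutes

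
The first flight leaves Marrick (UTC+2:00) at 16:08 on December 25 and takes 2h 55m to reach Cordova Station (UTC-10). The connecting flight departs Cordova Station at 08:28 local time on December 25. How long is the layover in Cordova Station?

1 hour 25 minutes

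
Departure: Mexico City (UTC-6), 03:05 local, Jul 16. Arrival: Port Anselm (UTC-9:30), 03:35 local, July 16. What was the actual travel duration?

Departure in UTC: 03:05 + 6:00 = 09:05 on Jul 16.
Arrival in UTC: 03:35 + 9:30 = 13:05 on Jul 16.
Elapsed = 13:05 − 09:05 = 4 hours.

4 hours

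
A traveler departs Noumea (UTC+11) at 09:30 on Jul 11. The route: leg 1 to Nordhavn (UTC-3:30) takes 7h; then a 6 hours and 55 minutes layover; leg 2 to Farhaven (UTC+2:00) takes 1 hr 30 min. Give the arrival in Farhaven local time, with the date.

15:55 on July 11

Convert departure to UTC: 09:30 − 11:00 = 22:30 UTC on Jul 10.
Add 7 hours leg 1 → 05:30 UTC (Jul 11).
Add 6 hours 55 minutes layover in Nordhavn → 12:25 UTC.
Add 1 hour 30 minutes leg 2 → 13:55 UTC.
Farhaven is UTC+2:00, so local arrival = 13:55 + 2:00 = 15:55 on Jul 11.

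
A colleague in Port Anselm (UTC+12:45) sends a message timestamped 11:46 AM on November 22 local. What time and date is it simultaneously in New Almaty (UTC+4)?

3:01 AM on Nov 22

In UTC: 11:46 AM − 12:45 = 11:01 PM on Nov 21.
New Almaty is UTC+4:00: 11:01 PM + 4:00 = 3:01 AM on Nov 22.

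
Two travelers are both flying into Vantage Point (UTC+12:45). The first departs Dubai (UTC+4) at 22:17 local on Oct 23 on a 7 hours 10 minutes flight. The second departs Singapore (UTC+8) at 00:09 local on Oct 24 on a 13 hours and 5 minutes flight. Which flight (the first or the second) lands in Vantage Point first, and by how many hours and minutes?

the first, by 3 hours 47 minutes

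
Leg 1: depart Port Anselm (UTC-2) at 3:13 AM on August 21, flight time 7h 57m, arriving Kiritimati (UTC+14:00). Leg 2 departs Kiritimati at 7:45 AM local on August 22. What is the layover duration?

4 hours 35 minutes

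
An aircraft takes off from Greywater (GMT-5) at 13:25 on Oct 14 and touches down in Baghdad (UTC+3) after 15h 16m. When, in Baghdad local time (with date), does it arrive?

Baghdad is 8:00 ahead of Greywater.
After 15 hours 16 minutes it is 04:41 (Oct 15) in Greywater.
Shift by the zone difference: 04:41 + 8:00 = 12:41 on Oct 15 in Baghdad.

12:41 on October 15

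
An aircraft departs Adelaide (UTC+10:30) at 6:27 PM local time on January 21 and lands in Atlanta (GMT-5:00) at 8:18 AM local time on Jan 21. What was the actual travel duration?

5 hours 21 minutes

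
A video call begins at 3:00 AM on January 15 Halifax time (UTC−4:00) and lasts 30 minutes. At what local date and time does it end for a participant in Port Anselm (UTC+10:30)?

Convert start to UTC: 3:00 AM + 4:00 = 7:00 AM UTC on Jan 15.
Add 30 minutes duration → 7:30 AM UTC.
Port Anselm is UTC+10:30, so local end time = 7:30 AM + 10:30 = 6:00 PM on Jan 15.

6:00 PM on January 15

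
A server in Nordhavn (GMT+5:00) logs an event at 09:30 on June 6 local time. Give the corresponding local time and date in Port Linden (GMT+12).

16:30 on Jun 6

Port Linden is 7:00 ahead of Nordhavn.
Shift by the zone difference: 09:30 + 7:00 = 16:30 on Jun 6 in Port Linden.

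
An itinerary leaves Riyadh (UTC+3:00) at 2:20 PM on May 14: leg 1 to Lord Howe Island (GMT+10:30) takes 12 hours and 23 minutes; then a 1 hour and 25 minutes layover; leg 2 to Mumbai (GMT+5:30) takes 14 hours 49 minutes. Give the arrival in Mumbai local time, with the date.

9:27 PM on May 15

Convert departure to UTC: 2:20 PM − 3:00 = 11:20 AM UTC on May 14.
Add 12 hours 23 minutes leg 1 → 11:43 PM UTC.
Add 1 hour and 25 minutes layover in Lord Howe Island → 1:08 AM UTC (May 15).
Add 14 hours and 49 minutes leg 2 → 3:57 PM UTC.
Mumbai is UTC+5:30, so local arrival = 3:57 PM + 5:30 = 9:27 PM on May 15.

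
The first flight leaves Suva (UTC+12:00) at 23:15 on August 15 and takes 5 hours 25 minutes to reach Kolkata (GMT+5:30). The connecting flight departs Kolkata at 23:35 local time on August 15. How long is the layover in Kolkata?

Convert departure to UTC: 23:15 − 12:00 = 11:15 UTC on Aug 15.
Add 5 hours and 25 minutes flight time → 16:40 UTC.
Kolkata is UTC+5:30, so local arrival = 16:40 + 5:30 = 22:10 on Aug 15.
Layover = 23:35 − 22:10 = 1 hour 25 minutes.

1 hour 25 minutes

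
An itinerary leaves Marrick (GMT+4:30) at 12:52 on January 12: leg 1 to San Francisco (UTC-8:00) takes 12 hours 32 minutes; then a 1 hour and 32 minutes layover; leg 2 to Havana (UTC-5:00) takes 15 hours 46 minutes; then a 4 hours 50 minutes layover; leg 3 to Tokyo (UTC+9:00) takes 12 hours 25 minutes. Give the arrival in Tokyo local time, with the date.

Convert departure to UTC: 12:52 − 4:30 = 08:22 UTC on Jan 12.
Add 12 hours 32 minutes leg 1 → 20:54 UTC.
Add 1 hour and 32 minutes layover in San Francisco → 22:26 UTC.
Add 15 hours and 46 minutes leg 2 → 14:12 UTC (Jan 13).
Add 4 hours and 50 minutes layover in Havana → 19:02 UTC.
Add 12 hours 25 minutes leg 3 → 07:27 UTC (Jan 14).
Tokyo is UTC+9:00, so local arrival = 07:27 + 9:00 = 16:27 on Jan 14.

16:27 on January 14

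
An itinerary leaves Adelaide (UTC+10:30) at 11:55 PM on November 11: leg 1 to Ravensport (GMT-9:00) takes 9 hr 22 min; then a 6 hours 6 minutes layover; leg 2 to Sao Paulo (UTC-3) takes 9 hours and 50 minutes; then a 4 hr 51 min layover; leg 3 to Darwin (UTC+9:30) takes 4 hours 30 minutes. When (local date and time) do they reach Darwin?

Convert departure to UTC: 11:55 PM − 10:30 = 1:25 PM UTC on Nov 11.
Add 9 hours and 22 minutes leg 1 → 10:47 PM UTC.
Add 6 hours 6 minutes layover in Ravensport → 4:53 AM UTC (Nov 12).
Add 9 hours 50 minutes leg 2 → 2:43 PM UTC.
Add 4 hours 51 minutes layover in Sao Paulo → 7:34 PM UTC.
Add 4 hours and 30 minutes leg 3 → 12:04 AM UTC (Nov 13).
Darwin is UTC+9:30, so local arrival = 12:04 AM + 9:30 = 9:34 AM on Nov 13.

9:34 AM on November 13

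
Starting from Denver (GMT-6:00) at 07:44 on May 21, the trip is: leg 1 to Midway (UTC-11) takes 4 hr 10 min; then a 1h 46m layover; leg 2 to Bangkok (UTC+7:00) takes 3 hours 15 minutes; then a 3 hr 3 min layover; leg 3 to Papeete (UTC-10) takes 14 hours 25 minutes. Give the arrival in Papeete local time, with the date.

06:23 on May 22

Convert departure to UTC: 07:44 + 6:00 = 13:44 UTC on May 21.
Add 4 hours and 10 minutes leg 1 → 17:54 UTC.
Add 1 hour and 46 minutes layover in Midway → 19:40 UTC.
Add 3 hours 15 minutes leg 2 → 22:55 UTC.
Add 3 hours and 3 minutes layover in Bangkok → 01:58 UTC (May 22).
Add 14 hours and 25 minutes leg 3 → 16:23 UTC.
Papeete is UTC−10:00, so local arrival = 16:23 − 10:00 = 06:23 on May 22.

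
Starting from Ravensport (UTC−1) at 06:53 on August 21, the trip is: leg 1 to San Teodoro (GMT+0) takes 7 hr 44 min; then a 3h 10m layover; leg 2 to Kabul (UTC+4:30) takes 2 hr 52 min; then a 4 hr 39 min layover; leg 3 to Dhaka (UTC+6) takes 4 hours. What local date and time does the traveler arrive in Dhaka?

12:18 on Aug 22

Convert departure to UTC: 06:53 + 1:00 = 07:53 UTC on Aug 21.
Add 7 hours 44 minutes leg 1 → 15:37 UTC.
Add 3 hours 10 minutes layover in San Teodoro → 18:47 UTC.
Add 2 hours and 52 minutes leg 2 → 21:39 UTC.
Add 4 hours 39 minutes layover in Kabul → 02:18 UTC (Aug 22).
Add 4 hours leg 3 → 06:18 UTC.
Dhaka is UTC+6:00, so local arrival = 06:18 + 6:00 = 12:18 on Aug 22.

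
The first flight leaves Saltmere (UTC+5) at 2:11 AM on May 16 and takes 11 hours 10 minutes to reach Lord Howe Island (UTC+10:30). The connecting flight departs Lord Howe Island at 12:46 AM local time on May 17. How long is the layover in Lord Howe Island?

Convert departure to UTC: 2:11 AM − 5:00 = 9:11 PM UTC on May 15.
Add 11 hours 10 minutes flight time → 8:21 AM UTC (May 16).
Lord Howe Island is UTC+10:30, so local arrival = 8:21 AM + 10:30 = 6:51 PM on May 16.
Layover = 12:46 AM − 6:51 PM (+1 day) = 5 hours 55 minutes.

5 hours 55 minutes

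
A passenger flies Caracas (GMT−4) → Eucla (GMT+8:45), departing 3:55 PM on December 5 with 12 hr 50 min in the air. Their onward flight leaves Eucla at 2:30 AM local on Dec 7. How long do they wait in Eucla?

9 hours

Convert departure to UTC: 3:55 PM + 4:00 = 7:55 PM UTC on Dec 5.
Add 12 hours and 50 minutes flight time → 8:45 AM UTC (Dec 6).
Eucla is UTC+8:45, so local arrival = 8:45 AM + 8:45 = 5:30 PM on Dec 6.
Layover = 2:30 AM − 5:30 PM (+1 day) = 9 hours.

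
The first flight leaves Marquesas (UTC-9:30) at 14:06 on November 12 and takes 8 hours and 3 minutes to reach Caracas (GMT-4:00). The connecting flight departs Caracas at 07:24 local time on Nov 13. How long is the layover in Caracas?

3 hours 45 minutes

Convert departure to UTC: 14:06 + 9:30 = 23:36 UTC on Nov 12.
Add 8 hours 3 minutes flight time → 07:39 UTC (Nov 13).
Caracas is UTC−4:00, so local arrival = 07:39 − 4:00 = 03:39 on Nov 13.
Layover = 07:24 − 03:39 = 3 hours 45 minutes.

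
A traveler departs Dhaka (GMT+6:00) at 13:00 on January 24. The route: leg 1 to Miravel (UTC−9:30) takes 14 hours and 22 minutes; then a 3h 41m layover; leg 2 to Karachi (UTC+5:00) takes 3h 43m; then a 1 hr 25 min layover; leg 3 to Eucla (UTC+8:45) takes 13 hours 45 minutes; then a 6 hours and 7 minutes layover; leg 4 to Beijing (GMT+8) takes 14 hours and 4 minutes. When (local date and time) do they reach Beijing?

Convert departure to UTC: 13:00 − 6:00 = 07:00 UTC on Jan 24.
Add 14 hours 22 minutes leg 1 → 21:22 UTC.
Add 3 hours 41 minutes layover in Miravel → 01:03 UTC (Jan 25).
Add 3 hours and 43 minutes leg 2 → 04:46 UTC.
Add 1 hour 25 minutes layover in Karachi → 06:11 UTC.
Add 13 hours and 45 minutes leg 3 → 19:56 UTC.
Add 6 hours and 7 minutes layover in Eucla → 02:03 UTC (Jan 26).
Add 14 hours 4 minutes leg 4 → 16:07 UTC.
Beijing is UTC+8:00, so local arrival = 16:07 + 8:00 = 00:07 on Jan 27.

00:07 on Jan 27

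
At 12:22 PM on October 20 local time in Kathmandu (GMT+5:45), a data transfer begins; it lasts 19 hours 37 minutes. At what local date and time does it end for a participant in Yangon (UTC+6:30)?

Convert start to UTC: 12:22 PM − 5:45 = 6:37 AM UTC on Oct 20.
Add 19 hours 37 minutes duration → 2:14 AM UTC (Oct 21).
Yangon is UTC+6:30, so local end time = 2:14 AM + 6:30 = 8:44 AM on Oct 21.

8:44 AM on October 21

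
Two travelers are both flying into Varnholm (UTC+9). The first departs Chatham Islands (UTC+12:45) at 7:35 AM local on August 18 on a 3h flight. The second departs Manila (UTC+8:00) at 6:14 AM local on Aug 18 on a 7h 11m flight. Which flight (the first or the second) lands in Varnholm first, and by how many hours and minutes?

the first, by 7 hours 35 minutes

Flight 1 in UTC: 7:35 AM − 12:45 = 6:50 PM on Aug 17.
+3 hours → arrive 9:50 PM UTC on Aug 17.
Flight 2 in UTC: 6:14 AM − 8:00 = 10:14 PM on Aug 17.
+7 hours 11 minutes → arrive 5:25 AM UTC on Aug 18.
Flight 1 lands earlier by 7 hours 35 minutes.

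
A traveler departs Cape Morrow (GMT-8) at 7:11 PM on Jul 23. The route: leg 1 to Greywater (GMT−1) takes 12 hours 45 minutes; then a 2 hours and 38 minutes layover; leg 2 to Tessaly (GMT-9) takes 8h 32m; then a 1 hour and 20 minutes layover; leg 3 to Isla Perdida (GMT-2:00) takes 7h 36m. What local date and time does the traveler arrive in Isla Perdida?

10:02 AM on July 25

Convert departure to UTC: 7:11 PM + 8:00 = 3:11 AM UTC on Jul 24.
Add 12 hours and 45 minutes leg 1 → 3:56 PM UTC.
Add 2 hours 38 minutes layover in Greywater → 6:34 PM UTC.
Add 8 hours and 32 minutes leg 2 → 3:06 AM UTC (Jul 25).
Add 1 hour 20 minutes layover in Tessaly → 4:26 AM UTC.
Add 7 hours and 36 minutes leg 3 → 12:02 PM UTC.
Isla Perdida is UTC−2:00, so local arrival = 12:02 PM − 2:00 = 10:02 AM on Jul 25.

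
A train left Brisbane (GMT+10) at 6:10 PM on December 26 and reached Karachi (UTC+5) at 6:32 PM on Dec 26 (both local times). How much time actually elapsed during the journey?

5 hours 22 minutes

Karachi is 5:00 behind Brisbane.
Clock-face elapsed time (ignoring zones) is 22 minutes.
Actual elapsed = 22 minutes + 5:00 = 5 hours 22 minutes.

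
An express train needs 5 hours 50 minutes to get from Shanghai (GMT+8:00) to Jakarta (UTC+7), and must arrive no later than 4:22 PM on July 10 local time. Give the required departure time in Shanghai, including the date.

Target arrival in UTC: 4:22 PM − 7:00 = 9:22 AM on Jul 10.
Subtract 5 hours and 50 minutes → departure 3:32 AM UTC on Jul 10.
Shanghai is UTC+8:00: 3:32 AM + 8:00 = 11:32 AM on Jul 10.

11:32 AM on July 10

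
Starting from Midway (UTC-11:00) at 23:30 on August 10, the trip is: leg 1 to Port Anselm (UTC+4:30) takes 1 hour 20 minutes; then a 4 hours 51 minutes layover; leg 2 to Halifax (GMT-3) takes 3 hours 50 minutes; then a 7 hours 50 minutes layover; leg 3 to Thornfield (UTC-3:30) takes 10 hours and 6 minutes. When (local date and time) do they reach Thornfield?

10:57 on August 12

Convert departure to UTC: 23:30 + 11:00 = 10:30 UTC on Aug 11.
Add 1 hour and 20 minutes leg 1 → 11:50 UTC.
Add 4 hours and 51 minutes layover in Port Anselm → 16:41 UTC.
Add 3 hours 50 minutes leg 2 → 20:31 UTC.
Add 7 hours and 50 minutes layover in Halifax → 04:21 UTC (Aug 12).
Add 10 hours and 6 minutes leg 3 → 14:27 UTC.
Thornfield is UTC−3:30, so local arrival = 14:27 − 3:30 = 10:57 on Aug 12.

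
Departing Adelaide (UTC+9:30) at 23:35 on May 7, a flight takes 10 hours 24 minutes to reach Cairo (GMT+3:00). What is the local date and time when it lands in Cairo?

03:29 on May 8

Cairo is 6:30 behind Adelaide.
After 10 hours 24 minutes it is 09:59 (May 8) in Adelaide.
Shift by the zone difference: 09:59 − 6:30 = 03:29 on May 8 in Cairo.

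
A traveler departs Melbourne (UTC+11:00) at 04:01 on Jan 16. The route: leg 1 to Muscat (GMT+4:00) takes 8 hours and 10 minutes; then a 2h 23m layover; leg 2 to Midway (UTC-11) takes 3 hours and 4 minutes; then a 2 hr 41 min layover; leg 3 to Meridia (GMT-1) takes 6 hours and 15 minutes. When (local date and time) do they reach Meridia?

Convert departure to UTC: 04:01 − 11:00 = 17:01 UTC on Jan 15.
Add 8 hours 10 minutes leg 1 → 01:11 UTC (Jan 16).
Add 2 hours 23 minutes layover in Muscat → 03:34 UTC.
Add 3 hours and 4 minutes leg 2 → 06:38 UTC.
Add 2 hours and 41 minutes layover in Midway → 09:19 UTC.
Add 6 hours 15 minutes leg 3 → 15:34 UTC.
Meridia is UTC−1:00, so local arrival = 15:34 − 1:00 = 14:34 on Jan 16.

14:34 on January 16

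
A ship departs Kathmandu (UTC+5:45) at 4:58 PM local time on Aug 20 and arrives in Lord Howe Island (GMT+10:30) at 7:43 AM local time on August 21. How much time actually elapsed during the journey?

10 hours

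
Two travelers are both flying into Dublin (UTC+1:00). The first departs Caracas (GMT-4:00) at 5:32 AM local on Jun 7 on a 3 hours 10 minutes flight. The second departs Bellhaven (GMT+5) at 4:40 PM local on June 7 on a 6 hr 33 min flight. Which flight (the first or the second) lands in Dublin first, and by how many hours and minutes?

the first, by 5 hours 31 minutes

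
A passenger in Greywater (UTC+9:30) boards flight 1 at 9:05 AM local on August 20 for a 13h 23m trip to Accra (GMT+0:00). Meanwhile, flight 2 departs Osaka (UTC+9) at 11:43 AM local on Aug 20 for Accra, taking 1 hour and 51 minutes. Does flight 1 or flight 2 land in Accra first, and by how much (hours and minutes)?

the second, by 8 hours 24 minutes

Flight 1 in UTC: 9:05 AM − 9:30 = 11:35 PM on Aug 19.
+13 hours and 23 minutes → arrive 12:58 PM UTC on Aug 20.
Flight 2 in UTC: 11:43 AM − 9:00 = 2:43 AM on Aug 20.
+1 hour 51 minutes → arrive 4:34 AM UTC on Aug 20.
Flight 2 lands earlier by 8 hours 24 minutes.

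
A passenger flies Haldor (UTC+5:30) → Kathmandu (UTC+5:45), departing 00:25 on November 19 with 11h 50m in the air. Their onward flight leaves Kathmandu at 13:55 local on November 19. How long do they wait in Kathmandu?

Convert departure to UTC: 00:25 − 5:30 = 18:55 UTC on Nov 18.
Add 11 hours 50 minutes flight time → 06:45 UTC (Nov 19).
Kathmandu is UTC+5:45, so local arrival = 06:45 + 5:45 = 12:30 on Nov 19.
Layover = 13:55 − 12:30 = 1 hour 25 minutes.

1 hour 25 minutes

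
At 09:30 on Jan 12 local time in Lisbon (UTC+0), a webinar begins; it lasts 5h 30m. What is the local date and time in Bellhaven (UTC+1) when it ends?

16:00 on January 12

Lisbon is at UTC+0, so start is already 09:30 UTC on Jan 12.
Add 5 hours and 30 minutes duration → 15:00 UTC.
Bellhaven is UTC+1:00, so local end time = 15:00 + 1:00 = 16:00 on Jan 12.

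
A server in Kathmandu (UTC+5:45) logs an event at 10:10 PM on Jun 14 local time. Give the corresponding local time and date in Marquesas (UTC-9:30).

6:55 AM on June 14

Marquesas is 15:15 behind Kathmandu.
Shift by the zone difference: 10:10 PM − 15:15 = 6:55 AM on Jun 14 in Marquesas.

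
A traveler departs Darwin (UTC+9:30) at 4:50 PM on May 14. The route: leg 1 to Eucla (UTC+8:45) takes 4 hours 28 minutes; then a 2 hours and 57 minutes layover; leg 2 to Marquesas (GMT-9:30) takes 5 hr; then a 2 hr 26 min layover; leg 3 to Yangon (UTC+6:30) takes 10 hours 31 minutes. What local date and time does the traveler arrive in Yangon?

3:12 PM on May 15

Convert departure to UTC: 4:50 PM − 9:30 = 7:20 AM UTC on May 14.
Add 4 hours 28 minutes leg 1 → 11:48 AM UTC.
Add 2 hours and 57 minutes layover in Eucla → 2:45 PM UTC.
Add 5 hours leg 2 → 7:45 PM UTC.
Add 2 hours 26 minutes layover in Marquesas → 10:11 PM UTC.
Add 10 hours 31 minutes leg 3 → 8:42 AM UTC (May 15).
Yangon is UTC+6:30, so local arrival = 8:42 AM + 6:30 = 3:12 PM on May 15.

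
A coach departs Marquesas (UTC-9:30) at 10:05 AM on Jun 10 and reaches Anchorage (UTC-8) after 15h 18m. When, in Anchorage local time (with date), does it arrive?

Anchorage is 1:30 ahead of Marquesas.
After 15 hours 18 minutes it is 1:23 AM (Jun 11) in Marquesas.
Shift by the zone difference: 1:23 AM + 1:30 = 2:53 AM on Jun 11 in Anchorage.

2:53 AM on June 11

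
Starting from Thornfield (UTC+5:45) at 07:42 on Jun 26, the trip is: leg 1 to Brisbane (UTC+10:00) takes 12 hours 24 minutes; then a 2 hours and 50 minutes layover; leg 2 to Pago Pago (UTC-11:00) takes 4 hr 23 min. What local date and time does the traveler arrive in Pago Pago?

10:34 on June 26

Convert departure to UTC: 07:42 − 5:45 = 01:57 UTC on Jun 26.
Add 12 hours 24 minutes leg 1 → 14:21 UTC.
Add 2 hours and 50 minutes layover in Brisbane → 17:11 UTC.
Add 4 hours 23 minutes leg 2 → 21:34 UTC.
Pago Pago is UTC−11:00, so local arrival = 21:34 − 11:00 = 10:34 on Jun 26.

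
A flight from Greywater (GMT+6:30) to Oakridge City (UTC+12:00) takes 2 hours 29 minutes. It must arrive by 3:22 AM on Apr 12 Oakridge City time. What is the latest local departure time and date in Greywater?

Target arrival in UTC: 3:22 AM − 12:00 = 3:22 PM on Apr 11.
Subtract 2 hours 29 minutes → departure 12:53 PM UTC on Apr 11.
Greywater is UTC+6:30: 12:53 PM + 6:30 = 7:23 PM on Apr 11.

7:23 PM on Apr 11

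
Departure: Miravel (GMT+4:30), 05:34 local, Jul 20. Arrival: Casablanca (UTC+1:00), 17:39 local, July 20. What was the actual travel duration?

15 hours 35 minutes

Casablanca is 3:30 behind Miravel.
Clock-face elapsed time (ignoring zones) is 12 hours 5 minutes.
Actual elapsed = 12 hours 5 minutes + 3:30 = 15 hours 35 minutes.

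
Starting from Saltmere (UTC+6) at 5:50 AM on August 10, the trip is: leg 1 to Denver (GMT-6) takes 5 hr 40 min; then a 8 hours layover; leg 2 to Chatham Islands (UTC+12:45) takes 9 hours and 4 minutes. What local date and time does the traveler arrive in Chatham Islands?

11:19 AM on August 11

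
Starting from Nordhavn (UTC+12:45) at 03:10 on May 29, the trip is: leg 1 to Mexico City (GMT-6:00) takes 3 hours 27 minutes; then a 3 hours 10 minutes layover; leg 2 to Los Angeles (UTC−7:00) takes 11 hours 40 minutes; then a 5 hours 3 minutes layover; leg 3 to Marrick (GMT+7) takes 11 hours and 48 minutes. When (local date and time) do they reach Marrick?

Convert departure to UTC: 03:10 − 12:45 = 14:25 UTC on May 28.
Add 3 hours 27 minutes leg 1 → 17:52 UTC.
Add 3 hours 10 minutes layover in Mexico City → 21:02 UTC.
Add 11 hours and 40 minutes leg 2 → 08:42 UTC (May 29).
Add 5 hours and 3 minutes layover in Los Angeles → 13:45 UTC.
Add 11 hours and 48 minutes leg 3 → 01:33 UTC (May 30).
Marrick is UTC+7:00, so local arrival = 01:33 + 7:00 = 08:33 on May 30.

08:33 on May 30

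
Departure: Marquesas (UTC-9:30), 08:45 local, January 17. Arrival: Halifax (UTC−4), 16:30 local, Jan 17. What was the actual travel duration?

Departure in UTC: 08:45 + 9:30 = 18:15 on Jan 17.
Arrival in UTC: 16:30 + 4:00 = 20:30 on Jan 17.
Elapsed = 20:30 − 18:15 = 2 hours 15 minutes.

2 hours 15 minutes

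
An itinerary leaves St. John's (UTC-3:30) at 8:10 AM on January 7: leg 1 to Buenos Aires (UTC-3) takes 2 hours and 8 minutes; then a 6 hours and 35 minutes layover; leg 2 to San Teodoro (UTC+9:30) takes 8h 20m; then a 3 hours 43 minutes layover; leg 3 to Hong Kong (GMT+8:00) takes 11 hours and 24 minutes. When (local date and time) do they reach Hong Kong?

3:50 AM on Jan 9

Convert departure to UTC: 8:10 AM + 3:30 = 11:40 AM UTC on Jan 7.
Add 2 hours and 8 minutes leg 1 → 1:48 PM UTC.
Add 6 hours 35 minutes layover in Buenos Aires → 8:23 PM UTC.
Add 8 hours and 20 minutes leg 2 → 4:43 AM UTC (Jan 8).
Add 3 hours 43 minutes layover in San Teodoro → 8:26 AM UTC.
Add 11 hours 24 minutes leg 3 → 7:50 PM UTC.
Hong Kong is UTC+8:00, so local arrival = 7:50 PM + 8:00 = 3:50 AM on Jan 9.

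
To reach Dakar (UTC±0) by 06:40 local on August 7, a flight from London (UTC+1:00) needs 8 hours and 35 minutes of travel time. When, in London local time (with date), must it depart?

23:05 on August 6

Target arrival is already UTC: 06:40 on Aug 7.
Subtract 8 hours 35 minutes → departure 22:05 UTC on Aug 6.
London is UTC+1:00: 22:05 + 1:00 = 23:05 on Aug 6.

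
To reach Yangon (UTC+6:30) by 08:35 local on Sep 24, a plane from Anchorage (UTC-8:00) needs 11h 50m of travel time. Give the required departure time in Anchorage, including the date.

06:15 on September 23

Target arrival in UTC: 08:35 − 6:30 = 02:05 on Sep 24.
Subtract 11 hours and 50 minutes → departure 14:15 UTC on Sep 23.
Anchorage is UTC−8:00: 14:15 − 8:00 = 06:15 on Sep 23.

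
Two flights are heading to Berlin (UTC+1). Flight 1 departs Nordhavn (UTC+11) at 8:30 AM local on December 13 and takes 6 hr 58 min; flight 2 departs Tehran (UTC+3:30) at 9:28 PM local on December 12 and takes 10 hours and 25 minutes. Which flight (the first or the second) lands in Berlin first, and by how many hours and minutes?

the second, by 5 minutes

Flight 1 in UTC: 8:30 AM − 11:00 = 9:30 PM on Dec 12.
+6 hours and 58 minutes → arrive 4:28 AM UTC on Dec 13.
Flight 2 in UTC: 9:28 PM − 3:30 = 5:58 PM on Dec 12.
+10 hours and 25 minutes → arrive 4:23 AM UTC on Dec 13.
Flight 2 lands earlier by 5 minutes.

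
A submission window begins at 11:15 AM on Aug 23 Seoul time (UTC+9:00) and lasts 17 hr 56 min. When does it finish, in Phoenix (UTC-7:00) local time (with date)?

Convert start to UTC: 11:15 AM − 9:00 = 2:15 AM UTC on Aug 23.
Add 17 hours and 56 minutes duration → 8:11 PM UTC.
Phoenix is UTC−7:00, so local end time = 8:11 PM − 7:00 = 1:11 PM on Aug 23.

1:11 PM on Aug 23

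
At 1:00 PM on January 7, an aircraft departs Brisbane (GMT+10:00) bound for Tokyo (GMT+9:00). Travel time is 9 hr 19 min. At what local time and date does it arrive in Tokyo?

Tokyo is 1:00 behind Brisbane.
After 9 hours and 19 minutes it is 10:19 PM in Brisbane.
Shift by the zone difference: 10:19 PM − 1:00 = 9:19 PM on Jan 7 in Tokyo.

9:19 PM on January 7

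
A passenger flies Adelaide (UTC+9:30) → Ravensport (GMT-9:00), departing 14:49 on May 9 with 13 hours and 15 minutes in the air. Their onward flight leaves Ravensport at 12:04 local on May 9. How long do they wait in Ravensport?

Convert departure to UTC: 14:49 − 9:30 = 05:19 UTC on May 9.
Add 13 hours and 15 minutes flight time → 18:34 UTC.
Ravensport is UTC−9:00, so local arrival = 18:34 − 9:00 = 09:34 on May 9.
Layover = 12:04 − 09:34 = 2 hours 30 minutes.

2 hours 30 minutes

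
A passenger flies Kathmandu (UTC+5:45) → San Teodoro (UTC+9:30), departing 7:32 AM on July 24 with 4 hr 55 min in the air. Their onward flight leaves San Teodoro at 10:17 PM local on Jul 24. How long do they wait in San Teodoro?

6 hours 5 minutes

Convert departure to UTC: 7:32 AM − 5:45 = 1:47 AM UTC on Jul 24.
Add 4 hours 55 minutes flight time → 6:42 AM UTC.
San Teodoro is UTC+9:30, so local arrival = 6:42 AM + 9:30 = 4:12 PM on Jul 24.
Layover = 10:17 PM − 4:12 PM = 6 hours 5 minutes.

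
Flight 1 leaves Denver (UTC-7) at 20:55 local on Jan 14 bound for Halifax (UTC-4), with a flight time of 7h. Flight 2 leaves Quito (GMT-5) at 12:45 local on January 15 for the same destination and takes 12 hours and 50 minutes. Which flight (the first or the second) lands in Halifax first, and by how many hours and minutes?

Flight 1 in UTC: 20:55 + 7:00 = 03:55 on Jan 15.
+7 hours → arrive 10:55 UTC on Jan 15.
Flight 2 in UTC: 12:45 + 5:00 = 17:45 on Jan 15.
+12 hours and 50 minutes → arrive 06:35 UTC on Jan 16.
Flight 1 lands earlier by 19 hours 40 minutes.

the first, by 19 hours 40 minutes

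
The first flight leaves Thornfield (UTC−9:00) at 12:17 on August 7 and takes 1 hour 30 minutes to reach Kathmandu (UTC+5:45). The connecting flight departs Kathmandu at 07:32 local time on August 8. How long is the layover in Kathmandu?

3 hours

Convert departure to UTC: 12:17 + 9:00 = 21:17 UTC on Aug 7.
Add 1 hour and 30 minutes flight time → 22:47 UTC.
Kathmandu is UTC+5:45, so local arrival = 22:47 + 5:45 = 04:32 on Aug 8.
Layover = 07:32 − 04:32 = 3 hours.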